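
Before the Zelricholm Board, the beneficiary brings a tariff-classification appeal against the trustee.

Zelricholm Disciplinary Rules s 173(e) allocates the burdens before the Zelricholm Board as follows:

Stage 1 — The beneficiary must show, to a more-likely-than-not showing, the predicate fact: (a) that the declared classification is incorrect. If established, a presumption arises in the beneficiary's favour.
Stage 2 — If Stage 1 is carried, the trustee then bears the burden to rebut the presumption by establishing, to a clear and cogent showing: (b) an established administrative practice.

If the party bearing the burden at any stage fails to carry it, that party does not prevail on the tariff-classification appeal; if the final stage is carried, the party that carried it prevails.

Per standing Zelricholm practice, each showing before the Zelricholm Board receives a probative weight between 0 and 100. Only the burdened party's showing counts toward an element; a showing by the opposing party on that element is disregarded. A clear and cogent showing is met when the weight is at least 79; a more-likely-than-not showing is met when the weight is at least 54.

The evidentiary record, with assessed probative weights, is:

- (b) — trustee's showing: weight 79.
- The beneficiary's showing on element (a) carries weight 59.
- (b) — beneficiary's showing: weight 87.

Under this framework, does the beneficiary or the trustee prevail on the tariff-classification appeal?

trustee

Stage 1 — burden on beneficiary; standard: a more-likely-than-not showing (weight is at least 54).
    (a): 59 ≥ 54 [met]
  Stage 1 is satisfied; the onus moves to the trustee.
Stage 2 — burden on trustee; standard: a clear and cogent showing (weight is at least 79).
    (b): 79 (beneficiary's 87 disregarded) ≥ 79 [met]
  All elements met at the final stage.
With every stage satisfied, the trustee prevails.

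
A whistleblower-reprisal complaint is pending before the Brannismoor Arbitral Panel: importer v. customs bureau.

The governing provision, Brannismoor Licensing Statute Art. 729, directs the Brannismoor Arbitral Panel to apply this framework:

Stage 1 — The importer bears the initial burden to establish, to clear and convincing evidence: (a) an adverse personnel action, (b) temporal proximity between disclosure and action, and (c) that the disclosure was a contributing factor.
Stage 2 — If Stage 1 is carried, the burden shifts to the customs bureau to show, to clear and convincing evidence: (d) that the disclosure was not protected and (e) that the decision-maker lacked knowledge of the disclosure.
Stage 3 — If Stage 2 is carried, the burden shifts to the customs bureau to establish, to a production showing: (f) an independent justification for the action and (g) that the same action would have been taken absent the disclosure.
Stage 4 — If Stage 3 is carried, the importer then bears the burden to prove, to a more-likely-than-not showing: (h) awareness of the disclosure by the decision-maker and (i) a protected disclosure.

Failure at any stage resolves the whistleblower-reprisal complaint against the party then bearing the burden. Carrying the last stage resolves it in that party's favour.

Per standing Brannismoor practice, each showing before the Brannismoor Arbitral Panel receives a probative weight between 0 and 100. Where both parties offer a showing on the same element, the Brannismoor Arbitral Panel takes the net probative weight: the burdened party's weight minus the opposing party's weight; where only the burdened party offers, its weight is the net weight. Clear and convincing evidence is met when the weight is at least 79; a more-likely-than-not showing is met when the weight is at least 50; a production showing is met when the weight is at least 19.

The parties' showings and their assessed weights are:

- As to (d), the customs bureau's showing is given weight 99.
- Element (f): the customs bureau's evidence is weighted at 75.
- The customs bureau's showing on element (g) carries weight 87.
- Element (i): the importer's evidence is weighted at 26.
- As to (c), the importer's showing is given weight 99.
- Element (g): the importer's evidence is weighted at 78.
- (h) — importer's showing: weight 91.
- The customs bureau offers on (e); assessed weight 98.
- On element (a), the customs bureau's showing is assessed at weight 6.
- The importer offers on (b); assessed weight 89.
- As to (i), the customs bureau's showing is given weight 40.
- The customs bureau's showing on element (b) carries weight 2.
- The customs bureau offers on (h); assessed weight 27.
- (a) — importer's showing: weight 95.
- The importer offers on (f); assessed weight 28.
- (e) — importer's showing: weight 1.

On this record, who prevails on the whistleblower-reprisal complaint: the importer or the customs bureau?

Stage 1 — burden on importer; standard: clear and convincing evidence (weight is at least 79).
    (a): 95 − 6 = 89 ≥ 79 [met]
    (b): 89 − 2 = 87 ≥ 79 [met]
    (c): 99 ≥ 79 [met]
  Stage 1 carried; the burden shifts to the customs bureau.
Stage 2 — burden on customs bureau; standard: clear and convincing evidence (weight is at least 79).
    (d): 99 ≥ 79 [met]
    (e): 98 − 1 = 97 ≥ 79 [met]
  Stage 2 carried; the burden remains with the customs bureau.
Stage 3 — burden on customs bureau; standard: a production showing (weight is at least 19).
    (f): 75 − 28 = 47 ≥ 19 [met]
    (g): 87 − 78 = 9 < 19 [not met]
  Not every element is met, so the customs bureau fails to carry Stage 3.
The importer prevails.

importer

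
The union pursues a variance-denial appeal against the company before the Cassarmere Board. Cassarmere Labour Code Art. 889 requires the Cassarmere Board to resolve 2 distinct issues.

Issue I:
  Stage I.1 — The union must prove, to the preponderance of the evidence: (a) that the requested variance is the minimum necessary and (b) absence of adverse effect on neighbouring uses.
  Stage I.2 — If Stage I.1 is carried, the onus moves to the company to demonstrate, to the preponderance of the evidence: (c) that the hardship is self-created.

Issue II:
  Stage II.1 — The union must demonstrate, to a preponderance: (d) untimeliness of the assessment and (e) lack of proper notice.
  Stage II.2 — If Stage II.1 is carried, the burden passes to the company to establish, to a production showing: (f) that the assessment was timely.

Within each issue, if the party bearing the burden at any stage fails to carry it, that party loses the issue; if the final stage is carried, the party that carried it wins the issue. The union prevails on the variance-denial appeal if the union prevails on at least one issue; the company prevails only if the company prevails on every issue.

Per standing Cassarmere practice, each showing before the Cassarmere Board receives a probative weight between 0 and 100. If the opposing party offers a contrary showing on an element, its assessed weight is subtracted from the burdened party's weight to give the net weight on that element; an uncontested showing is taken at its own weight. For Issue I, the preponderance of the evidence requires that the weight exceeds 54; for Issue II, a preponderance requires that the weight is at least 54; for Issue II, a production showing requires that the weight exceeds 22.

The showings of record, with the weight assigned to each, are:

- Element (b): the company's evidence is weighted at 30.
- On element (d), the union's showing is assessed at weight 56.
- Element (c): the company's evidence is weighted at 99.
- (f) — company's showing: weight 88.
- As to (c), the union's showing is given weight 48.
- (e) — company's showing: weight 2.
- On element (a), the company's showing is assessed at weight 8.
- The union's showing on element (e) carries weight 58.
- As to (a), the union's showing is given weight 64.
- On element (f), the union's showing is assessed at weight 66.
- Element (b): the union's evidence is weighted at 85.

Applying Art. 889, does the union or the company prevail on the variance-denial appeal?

union

— Issue I —
Stage I.1 — burden on union; standard: the preponderance of the evidence (weight exceeds 54).
    (a): 64 − 8 = 56 > 54 [met]
    (b): 85 − 30 = 55 > 54 [met]
  Stage I.1 carried; the burden shifts to the company.
Stage I.2 — burden on company; standard: the preponderance of the evidence (weight exceeds 54).
    (c): 99 − 48 = 51 ≤ 54 [not met]
  Stage I.2 not carried; the company fails its burden.
The analysis ends at Stage I.2; the union prevails on this issue.
— Issue II —
Stage II.1 — burden on union; standard: a preponderance (weight is at least 54).
    (d): 56 ≥ 54 [met]
    (e): 58 − 2 = 56 ≥ 54 [met]
  Stage II.1 carried; the burden shifts to the company.
Stage II.2 — burden on company; standard: a production showing (weight exceeds 22).
    (f): 88 − 66 = 22 ≤ 22 [not met]
  Stage II.2 not carried; the company fails its burden.
So the union prevails on this issue.
Per-issue: Issue I → union; Issue II → union. The union must prevail on at least one issue; overall, the union prevails.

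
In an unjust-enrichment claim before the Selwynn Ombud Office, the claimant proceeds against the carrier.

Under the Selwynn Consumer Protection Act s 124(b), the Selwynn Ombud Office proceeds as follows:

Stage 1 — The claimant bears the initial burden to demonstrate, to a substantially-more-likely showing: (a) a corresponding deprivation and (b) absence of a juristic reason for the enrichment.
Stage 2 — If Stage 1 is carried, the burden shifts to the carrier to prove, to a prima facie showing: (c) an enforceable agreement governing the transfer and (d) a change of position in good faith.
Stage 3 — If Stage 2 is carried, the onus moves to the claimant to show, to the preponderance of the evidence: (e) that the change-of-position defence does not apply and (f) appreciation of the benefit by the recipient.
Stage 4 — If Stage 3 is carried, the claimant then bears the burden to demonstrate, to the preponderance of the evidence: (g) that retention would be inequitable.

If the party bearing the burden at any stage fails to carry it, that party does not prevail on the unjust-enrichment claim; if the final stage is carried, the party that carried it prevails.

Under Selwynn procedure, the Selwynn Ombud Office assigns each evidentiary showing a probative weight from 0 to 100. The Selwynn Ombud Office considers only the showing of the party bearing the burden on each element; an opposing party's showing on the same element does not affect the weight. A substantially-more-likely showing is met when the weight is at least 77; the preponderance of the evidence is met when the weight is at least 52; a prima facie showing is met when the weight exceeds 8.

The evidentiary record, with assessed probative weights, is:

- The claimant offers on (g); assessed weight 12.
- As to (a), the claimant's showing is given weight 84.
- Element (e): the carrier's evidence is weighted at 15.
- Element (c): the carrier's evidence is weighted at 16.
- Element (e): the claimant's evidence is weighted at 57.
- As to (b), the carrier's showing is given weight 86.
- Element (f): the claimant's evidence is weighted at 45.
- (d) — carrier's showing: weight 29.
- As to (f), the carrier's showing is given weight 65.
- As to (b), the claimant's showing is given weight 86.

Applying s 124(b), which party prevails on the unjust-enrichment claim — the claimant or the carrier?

carrier

Stage 1 (claimant, a substantially-more-likely showing, weight is at least 77): (a) 84 ≥ 77 — meets; (b) 86 (carrier's 86 disregarded) ≥ 77 — meets.
  Stage 1 carried; the burden shifts to the carrier.
Stage 2 (carrier, a prima facie showing, weight exceeds 8): (c) 16 > 8 — meets; (d) 29 > 8 — meets.
  Stage 2 carried; the burden shifts to the claimant.
Stage 3 (claimant, the preponderance of the evidence, weight is at least 52): (e) 57 (carrier's 15 disregarded) ≥ 52 — meets; (f) 45 (carrier's 65 disregarded) < 52 — fails.
  The claimant does not carry Stage 3.
The carrier prevails.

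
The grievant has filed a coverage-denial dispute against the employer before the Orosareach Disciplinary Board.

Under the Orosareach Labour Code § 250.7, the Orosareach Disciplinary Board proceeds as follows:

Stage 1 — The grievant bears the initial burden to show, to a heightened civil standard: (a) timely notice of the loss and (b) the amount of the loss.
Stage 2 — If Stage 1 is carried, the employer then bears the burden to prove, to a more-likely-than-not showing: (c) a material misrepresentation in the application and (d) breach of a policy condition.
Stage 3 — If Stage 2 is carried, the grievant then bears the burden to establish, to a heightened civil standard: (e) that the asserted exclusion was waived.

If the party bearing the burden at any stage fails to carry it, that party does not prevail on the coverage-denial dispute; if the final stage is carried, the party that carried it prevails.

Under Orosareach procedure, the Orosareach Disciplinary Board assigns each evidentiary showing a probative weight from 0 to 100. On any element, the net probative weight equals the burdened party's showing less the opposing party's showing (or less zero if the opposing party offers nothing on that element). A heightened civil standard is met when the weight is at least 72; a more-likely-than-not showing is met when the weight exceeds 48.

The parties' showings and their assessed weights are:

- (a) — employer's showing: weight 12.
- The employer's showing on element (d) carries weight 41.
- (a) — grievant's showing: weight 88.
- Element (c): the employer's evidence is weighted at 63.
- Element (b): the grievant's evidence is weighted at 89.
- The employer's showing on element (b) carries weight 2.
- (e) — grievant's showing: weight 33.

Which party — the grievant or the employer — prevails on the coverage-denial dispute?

At Stage 1 the grievant must meet a heightened civil standard (weight is at least 72): on (a) the weight is 88 less the opposing 12 gives net 76, ≥ 72, so (a) meets the standard; on (b) the weight is 89 less the opposing 2 gives net 87, ≥ 72, so (b) meets the standard.
  Stage 1 is satisfied; the onus moves to the employer.
At Stage 2 the employer must meet a more-likely-than-not showing (weight exceeds 48): on (c) the weight is 63, which does exceed 48, so (c) meets the standard; on (d) the weight is 41, which does not exceed 48, so (d) does not meet the standard.
  Stage 2 not carried; the employer fails its burden.
The grievant prevails.

grievant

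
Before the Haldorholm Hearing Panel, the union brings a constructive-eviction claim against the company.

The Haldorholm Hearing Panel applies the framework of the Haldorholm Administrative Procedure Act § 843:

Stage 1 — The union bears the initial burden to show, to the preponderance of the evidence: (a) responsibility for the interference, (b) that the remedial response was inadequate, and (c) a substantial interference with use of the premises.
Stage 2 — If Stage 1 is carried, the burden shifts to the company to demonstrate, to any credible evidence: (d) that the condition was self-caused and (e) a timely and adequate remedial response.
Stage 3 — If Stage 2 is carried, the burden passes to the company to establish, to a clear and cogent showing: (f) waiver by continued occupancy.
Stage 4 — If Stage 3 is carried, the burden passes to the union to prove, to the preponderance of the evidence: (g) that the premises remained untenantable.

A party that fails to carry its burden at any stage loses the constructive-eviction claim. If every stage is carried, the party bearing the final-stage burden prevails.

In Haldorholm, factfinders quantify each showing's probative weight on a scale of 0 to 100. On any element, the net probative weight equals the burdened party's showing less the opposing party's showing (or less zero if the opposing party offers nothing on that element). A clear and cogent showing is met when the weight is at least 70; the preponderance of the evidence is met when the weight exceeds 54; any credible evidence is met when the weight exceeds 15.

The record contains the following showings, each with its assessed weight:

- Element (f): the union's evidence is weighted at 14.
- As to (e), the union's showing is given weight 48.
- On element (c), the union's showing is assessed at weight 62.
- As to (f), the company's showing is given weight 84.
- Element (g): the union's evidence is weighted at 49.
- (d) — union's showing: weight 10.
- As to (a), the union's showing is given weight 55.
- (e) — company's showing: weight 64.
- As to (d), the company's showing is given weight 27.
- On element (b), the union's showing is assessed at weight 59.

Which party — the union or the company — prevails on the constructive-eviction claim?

company

Stage 1 — burden on union; standard: the preponderance of the evidence (weight exceeds 54).
    (a): 55 > 54 [met]
    (b): 59 > 54 [met]
    (c): 62 > 54 [met]
  Stage 1 is satisfied; the onus moves to the company.
Stage 2 — burden on company; standard: any credible evidence (weight exceeds 15).
    (d): 27 − 10 = 17 > 15 [met]
    (e): 64 − 48 = 16 > 15 [met]
  All elements met. The company retains the burden for Stage 3.
Stage 3 — burden on company; standard: a clear and cogent showing (weight is at least 70).
    (f): 84 − 14 = 70 ≥ 70 [met]
  All elements met. The burden passes to the union.
Stage 4 — burden on union; standard: the preponderance of the evidence (weight exceeds 54).
    (g): 49 ≤ 54 [not met]
  Not every element is met, so the union fails to carry Stage 4.
The company prevails.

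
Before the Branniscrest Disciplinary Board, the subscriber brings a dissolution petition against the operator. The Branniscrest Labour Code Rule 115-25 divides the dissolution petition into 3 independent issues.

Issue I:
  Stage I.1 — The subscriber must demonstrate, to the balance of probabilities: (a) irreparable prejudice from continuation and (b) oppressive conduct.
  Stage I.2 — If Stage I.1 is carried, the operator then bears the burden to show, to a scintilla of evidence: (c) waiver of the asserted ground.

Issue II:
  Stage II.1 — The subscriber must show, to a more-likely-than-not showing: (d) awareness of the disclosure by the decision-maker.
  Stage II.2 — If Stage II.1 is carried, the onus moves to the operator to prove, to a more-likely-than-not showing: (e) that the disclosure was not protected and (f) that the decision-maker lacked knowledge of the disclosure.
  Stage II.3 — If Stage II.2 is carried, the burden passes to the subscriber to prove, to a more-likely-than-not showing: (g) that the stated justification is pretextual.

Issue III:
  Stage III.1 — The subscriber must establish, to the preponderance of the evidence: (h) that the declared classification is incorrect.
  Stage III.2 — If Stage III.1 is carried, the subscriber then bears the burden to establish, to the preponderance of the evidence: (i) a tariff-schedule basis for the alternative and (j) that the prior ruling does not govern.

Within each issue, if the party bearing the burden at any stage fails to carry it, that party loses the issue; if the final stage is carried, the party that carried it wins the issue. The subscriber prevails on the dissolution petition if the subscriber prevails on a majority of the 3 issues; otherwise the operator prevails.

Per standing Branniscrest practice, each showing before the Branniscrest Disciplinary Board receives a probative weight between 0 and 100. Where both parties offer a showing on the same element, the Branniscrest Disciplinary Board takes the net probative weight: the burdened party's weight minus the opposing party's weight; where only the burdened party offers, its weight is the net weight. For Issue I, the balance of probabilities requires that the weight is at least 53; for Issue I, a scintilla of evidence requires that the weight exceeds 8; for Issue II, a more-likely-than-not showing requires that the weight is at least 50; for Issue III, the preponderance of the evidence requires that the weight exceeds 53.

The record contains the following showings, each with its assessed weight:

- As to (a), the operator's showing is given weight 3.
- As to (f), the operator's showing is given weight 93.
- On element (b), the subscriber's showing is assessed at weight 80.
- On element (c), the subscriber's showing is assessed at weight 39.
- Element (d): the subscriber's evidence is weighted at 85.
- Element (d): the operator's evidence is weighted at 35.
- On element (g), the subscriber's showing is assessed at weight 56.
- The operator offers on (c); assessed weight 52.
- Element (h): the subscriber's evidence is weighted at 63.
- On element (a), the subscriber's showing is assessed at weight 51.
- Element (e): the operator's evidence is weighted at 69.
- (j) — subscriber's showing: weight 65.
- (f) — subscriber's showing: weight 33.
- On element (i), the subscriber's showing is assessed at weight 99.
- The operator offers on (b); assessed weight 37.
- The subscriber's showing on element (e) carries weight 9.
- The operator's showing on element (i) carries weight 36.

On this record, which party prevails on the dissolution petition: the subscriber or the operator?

— Issue I —
Stage I.1 — burden on subscriber; standard: the balance of probabilities (weight is at least 53).
    (a): 51 − 3 = 48 < 53 [not met]
    (b): 80 − 37 = 43 < 53 [not met]
  Stage I.1 not carried; the subscriber fails its burden.
The operator prevails on this issue.
— Issue II —
At Stage II.1 the subscriber must meet a more-likely-than-not showing (weight is at least 50): on (d) the weight is 85 less the opposing 35 gives net 50, which does reach 50, so (d) meets the standard.
  The subscriber carries Stage II.1; the operator now bears the burden.
At Stage II.2 the operator must meet a more-likely-than-not showing (weight is at least 50): on (e) the weight is 69 less the opposing 9 gives net 60, ≥ 50, so (e) meets the standard; on (f) the weight is 93 less the opposing 33 gives net 60, ≥ 50, so (f) meets the standard.
  All elements met. The burden passes to the subscriber.
At Stage II.3 the subscriber must meet a more-likely-than-not showing (weight is at least 50): on (g) the weight is 56, ≥ 50, so (g) meets the standard.
  The subscriber carries the last stage.
With every stage satisfied, the subscriber prevails on this issue.
— Issue III —
Stage III.1 — burden on subscriber; standard: the preponderance of the evidence (weight exceeds 53).
    (h): 63 > 53 [met]
  Stage III.1 is satisfied; the subscriber continues to bear the burden.
Stage III.2 — burden on subscriber; standard: the preponderance of the evidence (weight exceeds 53).
    (i): 99 − 36 = 63 > 53 [met]
    (j): 65 > 53 [met]
  All elements met at the final stage.
All stages carried — the subscriber prevails on this issue.
Per-issue: Issue I → operator; Issue II → subscriber; Issue III → subscriber. The subscriber must prevail on a majority of issues; overall, the subscriber prevails.

subscriber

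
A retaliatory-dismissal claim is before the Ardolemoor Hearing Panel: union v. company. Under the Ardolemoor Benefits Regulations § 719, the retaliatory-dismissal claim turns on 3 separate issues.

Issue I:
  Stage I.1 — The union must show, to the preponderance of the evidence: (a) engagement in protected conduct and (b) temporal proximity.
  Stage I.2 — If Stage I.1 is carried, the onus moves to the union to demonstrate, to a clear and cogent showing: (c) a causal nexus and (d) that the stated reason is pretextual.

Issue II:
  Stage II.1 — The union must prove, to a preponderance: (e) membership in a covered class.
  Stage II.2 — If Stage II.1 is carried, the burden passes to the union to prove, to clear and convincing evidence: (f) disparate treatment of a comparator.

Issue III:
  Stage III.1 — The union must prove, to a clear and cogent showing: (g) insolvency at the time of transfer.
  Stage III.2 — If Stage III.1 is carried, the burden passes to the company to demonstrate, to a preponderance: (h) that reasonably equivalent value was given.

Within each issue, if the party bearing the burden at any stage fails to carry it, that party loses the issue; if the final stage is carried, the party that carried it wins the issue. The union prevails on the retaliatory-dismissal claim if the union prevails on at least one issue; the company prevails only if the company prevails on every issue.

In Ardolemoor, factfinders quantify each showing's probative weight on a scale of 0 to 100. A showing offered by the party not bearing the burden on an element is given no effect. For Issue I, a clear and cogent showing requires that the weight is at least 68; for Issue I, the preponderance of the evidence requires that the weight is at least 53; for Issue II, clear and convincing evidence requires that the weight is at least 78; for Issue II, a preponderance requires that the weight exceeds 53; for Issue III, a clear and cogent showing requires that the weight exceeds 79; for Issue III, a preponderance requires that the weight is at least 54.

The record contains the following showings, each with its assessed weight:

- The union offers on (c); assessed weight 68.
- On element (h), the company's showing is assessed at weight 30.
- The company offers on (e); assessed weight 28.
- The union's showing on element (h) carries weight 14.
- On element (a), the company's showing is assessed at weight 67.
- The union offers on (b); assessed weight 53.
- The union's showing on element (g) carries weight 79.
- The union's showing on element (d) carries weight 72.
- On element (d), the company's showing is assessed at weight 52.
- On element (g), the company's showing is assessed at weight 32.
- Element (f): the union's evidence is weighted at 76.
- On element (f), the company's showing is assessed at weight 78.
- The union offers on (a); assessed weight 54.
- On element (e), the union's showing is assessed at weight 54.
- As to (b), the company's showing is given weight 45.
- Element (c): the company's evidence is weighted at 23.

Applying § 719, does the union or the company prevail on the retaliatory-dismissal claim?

— Issue I —
Stage I.1 — burden on union; standard: the preponderance of the evidence (weight is at least 53).
    (a): 54 (company's 67 disregarded) ≥ 53 [met]
    (b): 53 (company's 45 disregarded) ≥ 53 [met]
  Stage I.1 is satisfied; the union continues to bear the burden.
Stage I.2 — burden on union; standard: a clear and cogent showing (weight is at least 68).
    (c): 68 (company's 23 disregarded) ≥ 68 [met]
    (d): 72 (company's 52 disregarded) ≥ 68 [met]
  The union carries the last stage.
Every stage carried; the union prevails on this issue.
— Issue II —
Stage II.1 (union, a preponderance, weight exceeds 53): (e) 54 (company's 28 disregarded) > 53 — meets.
  Stage II.1 carried; the burden remains with the union.
Stage II.2 (union, clear and convincing evidence, weight is at least 78): (f) 76 (company's 78 disregarded) < 78 — fails.
  Stage II.2 not carried; the union fails its burden.
So the company prevails on this issue.
— Issue III —
At Stage III.1 the union must meet a clear and cogent showing (weight exceeds 79): on (g) the weight is 79 (the company's 32 is given no effect), ≤ 79, so (g) does not meet the standard.
  Stage III.1 not carried; the union fails its burden.
The analysis ends at Stage III.1; the company prevails on this issue.
Per-issue: Issue I → union; Issue II → company; Issue III → company. The union must prevail on at least one issue; overall, the union prevails.

union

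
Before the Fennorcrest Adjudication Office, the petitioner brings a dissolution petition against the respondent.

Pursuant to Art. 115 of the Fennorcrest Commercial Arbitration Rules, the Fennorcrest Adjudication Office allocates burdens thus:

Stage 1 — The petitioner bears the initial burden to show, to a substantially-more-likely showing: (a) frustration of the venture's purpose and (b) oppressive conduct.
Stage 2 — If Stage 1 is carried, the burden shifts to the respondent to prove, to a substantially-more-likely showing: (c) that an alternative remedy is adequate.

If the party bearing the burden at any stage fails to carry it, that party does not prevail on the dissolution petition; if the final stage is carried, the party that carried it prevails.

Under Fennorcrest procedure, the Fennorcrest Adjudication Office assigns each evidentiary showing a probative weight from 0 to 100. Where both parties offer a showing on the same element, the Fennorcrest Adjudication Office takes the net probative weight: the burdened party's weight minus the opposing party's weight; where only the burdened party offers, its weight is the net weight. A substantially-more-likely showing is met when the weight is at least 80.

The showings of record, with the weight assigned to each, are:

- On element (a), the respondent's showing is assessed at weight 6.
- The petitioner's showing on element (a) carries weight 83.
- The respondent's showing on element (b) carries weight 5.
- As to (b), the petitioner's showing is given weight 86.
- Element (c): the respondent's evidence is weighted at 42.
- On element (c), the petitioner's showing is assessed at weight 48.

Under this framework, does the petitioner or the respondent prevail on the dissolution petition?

At Stage 1 the petitioner must meet a substantially-more-likely showing (weight is at least 80): on (a) the weight is 83 less the opposing 6 gives net 77, < 80, so (a) does not meet the standard; on (b) the weight is 86 less the opposing 5 gives net 81, ≥ 80, so (b) meets the standard.
  Not every element is met, so the petitioner fails to carry Stage 1.
The analysis ends at Stage 1; the respondent prevails.

respondent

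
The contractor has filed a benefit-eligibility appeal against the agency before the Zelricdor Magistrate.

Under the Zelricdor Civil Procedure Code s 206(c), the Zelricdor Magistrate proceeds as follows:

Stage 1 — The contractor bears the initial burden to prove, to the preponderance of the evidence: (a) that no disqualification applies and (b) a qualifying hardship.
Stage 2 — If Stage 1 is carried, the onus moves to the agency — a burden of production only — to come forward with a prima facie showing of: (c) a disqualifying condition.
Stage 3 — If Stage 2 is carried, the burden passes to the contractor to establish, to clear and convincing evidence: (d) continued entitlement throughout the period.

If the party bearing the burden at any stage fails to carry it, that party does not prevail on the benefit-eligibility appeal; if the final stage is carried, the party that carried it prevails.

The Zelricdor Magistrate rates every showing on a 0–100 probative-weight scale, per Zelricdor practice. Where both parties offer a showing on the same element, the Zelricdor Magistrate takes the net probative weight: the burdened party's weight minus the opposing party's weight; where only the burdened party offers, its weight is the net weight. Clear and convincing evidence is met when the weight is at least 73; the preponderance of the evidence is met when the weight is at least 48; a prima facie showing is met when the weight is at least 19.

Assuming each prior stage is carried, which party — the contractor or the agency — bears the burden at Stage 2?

Stage 2's rule assigns the burden to the agency (to a prima facie showing).

agency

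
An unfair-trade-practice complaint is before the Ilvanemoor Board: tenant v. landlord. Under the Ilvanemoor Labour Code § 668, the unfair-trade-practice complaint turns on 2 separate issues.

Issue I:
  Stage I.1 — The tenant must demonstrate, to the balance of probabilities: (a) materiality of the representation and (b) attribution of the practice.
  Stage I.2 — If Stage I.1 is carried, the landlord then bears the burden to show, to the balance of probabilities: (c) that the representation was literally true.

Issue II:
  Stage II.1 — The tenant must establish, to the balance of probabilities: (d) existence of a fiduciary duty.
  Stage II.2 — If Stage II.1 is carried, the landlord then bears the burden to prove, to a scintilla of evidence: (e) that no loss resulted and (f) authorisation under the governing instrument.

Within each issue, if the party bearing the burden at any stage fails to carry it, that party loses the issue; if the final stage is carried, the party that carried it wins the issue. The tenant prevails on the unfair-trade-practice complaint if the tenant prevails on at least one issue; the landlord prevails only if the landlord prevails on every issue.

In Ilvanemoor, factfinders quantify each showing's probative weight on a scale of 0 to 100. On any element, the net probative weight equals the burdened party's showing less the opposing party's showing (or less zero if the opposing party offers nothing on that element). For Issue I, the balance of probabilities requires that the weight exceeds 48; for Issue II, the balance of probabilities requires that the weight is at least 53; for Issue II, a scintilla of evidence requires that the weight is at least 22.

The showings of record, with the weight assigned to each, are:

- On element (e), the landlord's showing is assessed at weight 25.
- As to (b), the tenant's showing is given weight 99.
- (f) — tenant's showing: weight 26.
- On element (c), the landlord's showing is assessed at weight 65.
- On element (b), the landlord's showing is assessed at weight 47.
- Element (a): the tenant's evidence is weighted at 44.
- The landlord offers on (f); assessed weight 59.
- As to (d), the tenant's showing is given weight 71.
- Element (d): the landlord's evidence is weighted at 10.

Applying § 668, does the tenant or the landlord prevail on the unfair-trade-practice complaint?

— Issue I —
Stage I.1 (tenant, the balance of probabilities, weight exceeds 48): (a) 44 ≤ 48 — fails; (b) net 99−47=52 > 48 — meets.
  Not every element is met, so the tenant fails to carry Stage I.1.
So the landlord prevails on this issue.
— Issue II —
Stage II.1 — burden on tenant; standard: the balance of probabilities (weight is at least 53).
    (d): 71 − 10 = 61 ≥ 53 [met]
  Stage II.1 is satisfied; the onus moves to the landlord.
Stage II.2 — burden on landlord; standard: a scintilla of evidence (weight is at least 22).
    (e): 25 ≥ 22 [met]
    (f): 59 − 26 = 33 ≥ 22 [met]
  All elements met at the final stage.
With every stage satisfied, the landlord prevails on this issue.
Per-issue: Issue I → landlord; Issue II → landlord. The tenant must prevail on at least one issue; overall, the landlord prevails.

landlord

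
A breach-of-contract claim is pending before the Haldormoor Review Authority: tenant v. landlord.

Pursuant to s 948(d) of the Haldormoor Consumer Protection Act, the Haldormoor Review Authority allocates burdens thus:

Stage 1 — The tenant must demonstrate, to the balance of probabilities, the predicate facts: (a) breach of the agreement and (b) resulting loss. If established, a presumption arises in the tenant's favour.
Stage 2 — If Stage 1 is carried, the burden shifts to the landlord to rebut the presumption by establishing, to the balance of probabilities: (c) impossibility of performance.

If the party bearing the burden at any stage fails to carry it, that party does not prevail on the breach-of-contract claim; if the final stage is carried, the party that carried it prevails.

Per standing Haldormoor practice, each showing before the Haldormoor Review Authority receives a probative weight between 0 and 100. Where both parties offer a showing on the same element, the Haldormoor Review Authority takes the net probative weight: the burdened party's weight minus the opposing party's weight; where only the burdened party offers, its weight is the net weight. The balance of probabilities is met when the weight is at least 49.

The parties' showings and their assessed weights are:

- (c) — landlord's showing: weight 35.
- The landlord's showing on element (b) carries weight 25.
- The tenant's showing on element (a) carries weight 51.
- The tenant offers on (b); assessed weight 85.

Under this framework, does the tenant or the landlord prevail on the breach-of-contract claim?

tenant

At Stage 1 the tenant must meet the balance of probabilities (weight is at least 49): on (a) the weight is 51, ≥ 49, so (a) meets the standard; on (b) the weight is 85 less the opposing 25 gives net 60, which does reach 49, so (b) meets the standard.
  All elements met. The burden passes to the landlord.
At Stage 2 the landlord must meet the balance of probabilities (weight is at least 49): on (c) the weight is 35, which does not reach 49, so (c) does not meet the standard.
  The landlord does not carry Stage 2.
So the tenant prevails.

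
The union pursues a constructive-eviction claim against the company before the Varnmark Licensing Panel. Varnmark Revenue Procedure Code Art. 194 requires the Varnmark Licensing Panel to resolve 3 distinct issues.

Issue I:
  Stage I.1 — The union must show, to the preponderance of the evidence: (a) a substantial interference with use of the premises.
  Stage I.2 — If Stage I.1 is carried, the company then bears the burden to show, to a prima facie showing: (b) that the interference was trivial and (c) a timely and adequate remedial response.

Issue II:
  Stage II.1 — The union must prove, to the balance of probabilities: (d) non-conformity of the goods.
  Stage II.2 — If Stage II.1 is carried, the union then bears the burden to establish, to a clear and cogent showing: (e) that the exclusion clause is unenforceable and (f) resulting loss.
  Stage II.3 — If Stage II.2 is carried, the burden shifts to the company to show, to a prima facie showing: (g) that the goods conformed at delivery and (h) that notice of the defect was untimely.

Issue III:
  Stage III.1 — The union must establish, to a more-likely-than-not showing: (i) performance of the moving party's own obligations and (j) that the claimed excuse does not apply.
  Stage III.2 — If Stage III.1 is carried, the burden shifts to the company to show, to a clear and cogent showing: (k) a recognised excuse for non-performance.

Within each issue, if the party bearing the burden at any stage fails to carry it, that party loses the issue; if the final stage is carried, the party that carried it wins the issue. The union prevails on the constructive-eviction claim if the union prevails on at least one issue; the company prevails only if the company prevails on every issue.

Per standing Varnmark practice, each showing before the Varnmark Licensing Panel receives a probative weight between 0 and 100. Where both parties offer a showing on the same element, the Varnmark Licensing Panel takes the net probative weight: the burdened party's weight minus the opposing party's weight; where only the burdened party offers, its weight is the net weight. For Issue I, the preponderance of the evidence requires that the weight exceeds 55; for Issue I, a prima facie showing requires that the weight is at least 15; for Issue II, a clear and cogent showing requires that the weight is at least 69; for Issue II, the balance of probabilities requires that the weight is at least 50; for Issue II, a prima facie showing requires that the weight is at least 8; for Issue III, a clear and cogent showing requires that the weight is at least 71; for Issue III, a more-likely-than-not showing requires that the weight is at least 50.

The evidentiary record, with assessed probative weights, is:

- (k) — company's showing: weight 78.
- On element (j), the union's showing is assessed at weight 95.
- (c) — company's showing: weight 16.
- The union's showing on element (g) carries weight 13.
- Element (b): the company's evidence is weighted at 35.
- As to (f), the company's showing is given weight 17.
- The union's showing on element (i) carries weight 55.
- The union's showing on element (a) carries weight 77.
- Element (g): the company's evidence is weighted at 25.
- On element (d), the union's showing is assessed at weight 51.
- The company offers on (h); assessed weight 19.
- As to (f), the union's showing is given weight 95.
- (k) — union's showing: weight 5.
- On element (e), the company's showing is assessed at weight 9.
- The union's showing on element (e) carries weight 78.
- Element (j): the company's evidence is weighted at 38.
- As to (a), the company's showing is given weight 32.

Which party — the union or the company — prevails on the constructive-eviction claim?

— Issue I —
Stage I.1 (union, the preponderance of the evidence, weight exceeds 55): (a) net 77−32=45 ≤ 55 — fails.
  Not every element is met, so the union fails to carry Stage I.1.
So the company prevails on this issue.
— Issue II —
At Stage II.1 the union must meet the balance of probabilities (weight is at least 50): on (d) the weight is 51, ≥ 50, so (d) meets the standard.
  All elements met. The union retains the burden for Stage II.2.
At Stage II.2 the union must meet a clear and cogent showing (weight is at least 69): on (e) the weight is 78 less the opposing 9 gives net 69, ≥ 69, so (e) meets the standard; on (f) the weight is 95 less the opposing 17 gives net 78, ≥ 69, so (f) meets the standard.
  Stage II.2 is satisfied; the onus moves to the company.
At Stage II.3 the company must meet a prima facie showing (weight is at least 8): on (g) the weight is 25 less the opposing 13 gives net 12, ≥ 8, so (g) meets the standard; on (h) the weight is 19, ≥ 8, so (h) meets the standard.
  All elements met at the final stage.
All stages carried — the company prevails on this issue.
— Issue III —
Stage III.1 (union, a more-likely-than-not showing, weight is at least 50): (i) 55 ≥ 50 — meets; (j) net 95−38=57 ≥ 50 — meets.
  All elements met. The burden passes to the company.
Stage III.2 (company, a clear and cogent showing, weight is at least 71): (k) net 78−5=73 ≥ 71 — meets.
  All elements met at the final stage.
All stages carried — the company prevails on this issue.
Per-issue: Issue I → company; Issue II → company; Issue III → company. The union must prevail on at least one issue; overall, the company prevails.

company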